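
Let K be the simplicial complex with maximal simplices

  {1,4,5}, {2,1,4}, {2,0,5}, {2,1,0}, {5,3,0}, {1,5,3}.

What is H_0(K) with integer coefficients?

Fix the vertex order 0 < 1 < 2 < 3 < 4 < 5 and write every simplex with vertices in increasing order. Then dim K = 2 and the simplices of K are:

  0-simplices (6): [0], [1], [2], [3], [4], [5]
  1-simplices (12): [0,1], [0,2], [0,3], [0,5], [1,2], [1,3], [1,4], [1,5], [2,4], [2,5], [3,5], [4,5]
  2-simplices (6): [0,1,2], [0,2,5], [0,3,5], [1,2,4], [1,3,5], [1,4,5]

so the chain groups are C_0 ≅ Z^6, C_1 ≅ Z^12, C_2 ≅ Z^6.

∂_1: C_1 → C_0 sends each edge [p,q] (with p < q) to q − p. For instance
  ∂[1,3] = [3] − [1].
The resulting 6×12 matrix has rank 5, and its Smith normal form has invariant factors (1,1,1,1,1).

The boundary map ∂_2: C_2 → C_1 acts by ∂[p,q,r] = [q,r] − [p,r] + [p,q]. For instance
  ∂[0,1,2] = [1,2] − [0,2] + [0,1],
  ∂[1,3,5] = [3,5] − [1,5] + [1,3].
The 12×6 boundary matrix has rank 6 and Smith normal form diag(1,1,1,1,1,1).

Reading off H_k = ker ∂_k / im ∂_{k+1}:

  H_0: rank C_0 − rank ∂_1 = 6 − 5 = 1, and the invariant factors of ∂_1 are all 1, so H_0 = Z.

H_0 ≅ Z.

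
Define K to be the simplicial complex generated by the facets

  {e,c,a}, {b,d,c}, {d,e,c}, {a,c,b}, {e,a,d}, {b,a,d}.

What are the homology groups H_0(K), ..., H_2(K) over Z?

Fix the vertex order a < b < c < d < e and write every simplex with vertices in increasing order. Then dim K = 2 and the simplices of K are:

  0-simplices (5): a, b, c, d, e
  1-simplices (9): ab, ac, ad, ae, bc, bd, cd, ce, de
  2-simplices (6): abc, abd, ace, ade, bcd, cde

so the chain groups are C_0 ≅ Z^5, C_1 ≅ Z^9, C_2 ≅ Z^6.

Boundary ∂_1: C_1 → C_0 is given by ∂[p,q] = [q] − [p]. For instance
  ∂de = e − d.
The resulting 5×9 matrix has rank 4, and its Smith normal form has invariant factors (1,1,1,1).

The boundary map ∂_2: C_2 → C_1 acts by ∂[p,q,r] = [q,r] − [p,r] + [p,q]. For instance
  ∂cde = de − ce + cd,
  ∂bcd = cd − bd + bc.
The resulting 9×6 matrix has rank 5, and its Smith normal form has invariant factors (1,1,1,1,1).

Now H_k = ker ∂_k / im ∂_{k+1}, so:

  H_0: rank C_0 − rank ∂_1 = 5 − 4 = 1, and the invariant factors of ∂_1 are all 1, so H_0 ≅ Z.
  H_1: rank ker ∂_1 − rank ∂_2 = (9 − 4) − 5 = 0, and the invariant factors of ∂_2 are all 1, so H_1 ≅ 0.
  H_2: rank ker ∂_2 − rank ∂_3 = (6 − 5) − 0 = 1, and there is no ∂_3, so H_2 ≅ Z.

As a check, the Euler characteristic is 5 − 9 + 6 = 2, which agrees with 1 − 0 + 1 = 2.

H_0 ≅ Z,  H_1 = 0,  H_2 ≅ Z.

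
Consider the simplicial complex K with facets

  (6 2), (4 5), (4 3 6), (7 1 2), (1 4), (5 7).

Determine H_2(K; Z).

Take the total order 1 < 2 < 3 < 4 < 5 < 6 < 7 on the vertex set. Then K (dimension 2) consists of the simplices:

  0-simplices (7): [1], [2], [3], [4], [5], [6], [7]
  1-simplices (10): [1,2], [1,4], [1,7], [2,6], [2,7], [3,4], [3,6], [4,5], [4,6], [5,7]
  2-simplices (2): [1,2,7], [3,4,6]

giving chain groups C_0 ≅ Z^7, C_1 ≅ Z^10, C_2 ≅ Z^2.

∂_1: C_1 → C_0 maps an edge to its endpoints' difference, ∂[p,q] = q − p. For instance
  ∂[5,7] = [7] − [5].
As a 7×10 matrix over Z this has rank 6, with invariant factors (1,1,1,1,1,1).

The boundary map ∂_2: C_2 → C_1 maps a triangle to the signed sum of its edges. For instance
  ∂[1,2,7] = [2,7] − [1,7] + [1,2],
  ∂[3,4,6] = [4,6] − [3,6] + [3,4].
As a 10×2 matrix over Z this has rank 2, with invariant factors (1,1).

From H_k ≅ ker(∂_k) / im(∂_{k+1}) we obtain:

  H_2: rank ker ∂_2 − rank ∂_3 = (2 − 2) − 0 = 0, and there is no ∂_3, so H_2 ≅ 0.

H_2 = 0.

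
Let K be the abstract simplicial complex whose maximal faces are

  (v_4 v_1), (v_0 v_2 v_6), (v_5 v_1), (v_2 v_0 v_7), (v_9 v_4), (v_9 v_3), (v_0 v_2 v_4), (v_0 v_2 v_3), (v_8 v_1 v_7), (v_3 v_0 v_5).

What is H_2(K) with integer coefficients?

H_2 = 0.

Fix the vertex order v_0 < v_1 < v_2 < v_3 < v_4 < v_5 < v_6 < v_7 < v_8 < v_9 and write every simplex with vertices in increasing order. Then dim K = 2 and the simplices of K are:

  0-simplices (10): [v_0], [v_1], [v_2], [v_3], [v_4], [v_5], [v_6], [v_7], [v_8], [v_9]
  1-simplices (18): (18 of them)
  2-simplices (6): [v_0,v_2,v_3], [v_0,v_2,v_4], [v_0,v_2,v_6], [v_0,v_2,v_7], [v_0,v_3,v_5], [v_1,v_7,v_8]

Hence C_0 ≅ Z^10, C_1 ≅ Z^18, C_2 ≅ Z^6.

Boundary ∂_1: C_1 → C_0 is given by ∂[p,q] = [q] − [p].
As a 10×18 matrix over Z this has rank 9, with invariant factors (1,1,1,1,1,1,1,1,1).

Boundary ∂_2: C_2 → C_1 maps a triangle to the signed sum of its edges. For instance
  ∂[v_0,v_2,v_4] = [v_2,v_4] − [v_0,v_4] + [v_0,v_2],
  ∂[v_0,v_3,v_5] = [v_3,v_5] − [v_0,v_5] + [v_0,v_3].
As a 18×6 matrix over Z this has rank 6, with invariant factors (1,1,1,1,1,1).

From H_k ≅ ker(∂_k) / im(∂_{k+1}) we obtain:

  H_2: rank ker ∂_2 − rank ∂_3 = (6 − 6) − 0 = 0, and there is no ∂_3, so H_2 = 0.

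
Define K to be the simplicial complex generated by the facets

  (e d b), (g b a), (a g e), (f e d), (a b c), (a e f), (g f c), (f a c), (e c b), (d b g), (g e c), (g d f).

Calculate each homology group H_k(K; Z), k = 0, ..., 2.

H_0 = Z,  H_1 = Z_2,  H_2 = 0.

Fix the vertex order a < b < c < d < e < f < g and write every simplex with vertices in increasing order. Then dim K = 2 and the simplices of K are:

  0-simplices (7): a, b, c, d, e, f, g
  1-simplices (18): ab, ac, ae, af, ag, bc, bd, be, bg, ce, cf, cg, de, df, dg, ef, eg, fg
  2-simplices (12): abc, abg, acf, aef, aeg, bce, bde, bdg, ceg, cfg, def, dfg

Hence C_0 ≅ Z^7, C_1 ≅ Z^18, C_2 ≅ Z^12.

∂_1: C_1 → C_0 sends each edge [p,q] (with p < q) to q − p.
The resulting 7×18 matrix has rank 6, and its Smith normal form has invariant factors (1,1,1,1,1,1).

The boundary map ∂_2: C_2 → C_1 sends each 2-simplex [p,q,r] to [q,r] − [p,r] + [p,q]. For instance
  ∂def = ef − df + de,
  ∂acf = cf − af + ac.
This gives a 18×12 integer matrix of rank 12; reducing to Smith normal form yields diagonal entries (1,1,1,1,1,1,1,1,1,1,1,2).

Computing H_k = (kernel of ∂_k) / (image of ∂_{k+1}):

  H_0: rank C_0 − rank ∂_1 = 7 − 6 = 1, and the invariant factors of ∂_1 are all 1, so H_0 ≅ Z.
  H_1: rank ker ∂_1 − rank ∂_2 = (18 − 6) − 12 = 0, and ∂_2 has invariant factor 2 > 1, so H_1 ≅ Z_2.
  H_2: rank ker ∂_2 − rank ∂_3 = (12 − 12) − 0 = 0, and there is no ∂_3, so H_2 ≅ 0.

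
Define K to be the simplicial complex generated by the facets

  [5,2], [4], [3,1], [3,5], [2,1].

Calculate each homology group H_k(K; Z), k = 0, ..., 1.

Take the total order 1 < 2 < 3 < 4 < 5 on the vertex set. Then K (dimension 1) consists of the simplices:

  0-simplices (5): [1], [2], [3], [4], [5]
  1-simplices (4): [1,2], [1,3], [2,5], [3,5]

Hence C_0 ≅ Z^5, C_1 ≅ Z^4.

Boundary ∂_1: C_1 → C_0 is given by ∂[p,q] = [q] − [p].
The 5×4 boundary matrix has rank 3 and Smith normal form diag(1,1,1).

Now H_k = ker ∂_k / im ∂_{k+1}, so:

  H_0: rank C_0 − rank ∂_1 = 5 − 3 = 2, and the invariant factors of ∂_1 are all 1, so H_0 = Z^2.
  H_1: rank ker ∂_1 − rank ∂_2 = (4 − 3) − 0 = 1, and there is no ∂_2, so H_1 = Z.

As a check, the Euler characteristic is 5 − 4 = 1, which agrees with 2 − 1 = 1.

H_0 = Z^2,  H_1 = Z.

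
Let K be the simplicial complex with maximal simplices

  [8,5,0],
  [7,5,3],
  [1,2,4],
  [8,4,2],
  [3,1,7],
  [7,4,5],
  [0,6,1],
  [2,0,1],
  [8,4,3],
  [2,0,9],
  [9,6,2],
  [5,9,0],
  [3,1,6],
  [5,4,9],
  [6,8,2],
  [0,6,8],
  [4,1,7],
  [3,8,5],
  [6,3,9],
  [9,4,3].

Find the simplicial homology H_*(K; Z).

H_0 ≅ Z,  H_1 ≅ Z × Z/2,  H_2 = 0.

K has 10 vertices, 30 edges, 20 triangles.
rank ∂_0 = 0, rank ∂_1 = 9 ⇒ b_0 = 10 − 0 − 9 = 1; all invariant factors of ∂_1 are 1 so no torsion. So H_0 ≅ Z.
rank ∂_1 = 9, rank ∂_2 = 20 ⇒ b_1 = 30 − 9 − 20 = 1; ∂_2 has invariant factor(s) [2] giving torsion. So H_1 ≅ Z × Z/2.
rank ∂_2 = 20, rank ∂_3 = 0 ⇒ b_2 = 20 − 20 − 0 = 0. So H_2 ≅ 0.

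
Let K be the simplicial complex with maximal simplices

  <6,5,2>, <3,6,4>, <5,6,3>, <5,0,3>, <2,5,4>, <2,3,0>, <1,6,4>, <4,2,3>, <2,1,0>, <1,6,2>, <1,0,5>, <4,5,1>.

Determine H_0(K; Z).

H_0 = Z.

We work with the vertex ordering 0 < 1 < 2 < 3 < 4 < 5 < 6. The simplices of K, each written with vertices in increasing order, are:

  0-simplices (7): [0], [1], [2], [3], [4], [5], [6]
  1-simplices (18): [0,1], [0,2], [0,3], [0,5], [1,2], [1,4], [1,5], [1,6], [2,3], [2,4], [2,5], [2,6], [3,4], [3,5], [3,6], [4,5], [4,6], [5,6]
  2-simplices (12): [0,1,2], [0,1,5], [0,2,3], [0,3,5], [1,2,6], [1,4,5], [1,4,6], [2,3,4], [2,4,5], [2,5,6], [3,4,6], [3,5,6]

so the chain groups are C_0 ≅ Z^7, C_1 ≅ Z^18, C_2 ≅ Z^12.

The boundary map ∂_1: C_1 → C_0 is given by ∂[p,q] = [q] − [p]. For instance
  ∂[4,5] = [5] − [4].
The 7×18 boundary matrix has rank 6 and Smith normal form diag(1,1,1,1,1,1).

∂_2: C_2 → C_1 acts by ∂[p,q,r] = [q,r] − [p,r] + [p,q]. For instance
  ∂[2,3,4] = [3,4] − [2,4] + [2,3],
  ∂[1,4,6] = [4,6] − [1,6] + [1,4].
The resulting 18×12 matrix has rank 12, and its Smith normal form has invariant factors (1,1,1,1,1,1,1,1,1,1,1,2).

Reading off H_k = ker ∂_k / im ∂_{k+1}:

  H_0: rank C_0 − rank ∂_1 = 7 − 6 = 1, and the invariant factors of ∂_1 are all 1, so H_0 ≅ Z.

(K is a triangulation of the real projective plane RP^2.)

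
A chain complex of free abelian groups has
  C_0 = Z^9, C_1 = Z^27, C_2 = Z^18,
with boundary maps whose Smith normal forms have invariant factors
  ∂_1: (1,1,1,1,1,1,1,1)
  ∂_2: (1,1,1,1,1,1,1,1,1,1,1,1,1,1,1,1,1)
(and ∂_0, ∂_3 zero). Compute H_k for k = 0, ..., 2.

H_0: b_0 = 9 − 0 − 8 = 1; torsion from ∂_1 factors > 1: none. So H_0 ≅ Z.
H_1: b_1 = 27 − 8 − 17 = 2; torsion from ∂_2 factors > 1: none. So H_1 ≅ Z^2.
H_2: b_2 = 18 − 17 − 0 = 1; torsion from ∂_3 factors > 1: none. So H_2 ≅ Z.

H_0 ≅ Z,  H_1 ≅ Z^2,  H_2 ≅ Z.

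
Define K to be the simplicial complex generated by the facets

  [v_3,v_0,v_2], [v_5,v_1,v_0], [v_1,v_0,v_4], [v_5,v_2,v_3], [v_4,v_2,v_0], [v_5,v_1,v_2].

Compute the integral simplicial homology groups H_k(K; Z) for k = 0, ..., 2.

Order the vertices as v_0 < v_1 < v_2 < v_3 < v_4 < v_5. Listing each simplex with vertices in this order, K has dimension 2 with simplices:

  0-simplices (6): [v_0], [v_1], [v_2], [v_3], [v_4], [v_5]
  1-simplices (12): [v_0,v_1], [v_0,v_2], [v_0,v_3], [v_0,v_4], [v_0,v_5], [v_1,v_2], [v_1,v_4], [v_1,v_5], [v_2,v_3], [v_2,v_4], [v_2,v_5], [v_3,v_5]
  2-simplices (6): [v_0,v_1,v_4], [v_0,v_1,v_5], [v_0,v_2,v_3], [v_0,v_2,v_4], [v_1,v_2,v_5], [v_2,v_3,v_5]

giving chain groups C_0 ≅ Z^6, C_1 ≅ Z^12, C_2 ≅ Z^6.

Boundary ∂_1: C_1 → C_0 is given by ∂[p,q] = [q] − [p].
This gives a 6×12 integer matrix of rank 5; reducing to Smith normal form yields diagonal entries (1,1,1,1,1).

∂_2: C_2 → C_1 sends each 2-simplex [p,q,r] to [q,r] − [p,r] + [p,q]. For instance
  ∂[v_0,v_2,v_4] = [v_2,v_4] − [v_0,v_4] + [v_0,v_2],
  ∂[v_2,v_3,v_5] = [v_3,v_5] − [v_2,v_5] + [v_2,v_3].
The resulting 12×6 matrix has rank 6, and its Smith normal form has invariant factors (1,1,1,1,1,1).

From H_k ≅ ker(∂_k) / im(∂_{k+1}) we obtain:

  H_0: rank C_0 − rank ∂_1 = 6 − 5 = 1, and the invariant factors of ∂_1 are all 1, so H_0 = Z.
  H_1: rank ker ∂_1 − rank ∂_2 = (12 − 5) − 6 = 1, and the invariant factors of ∂_2 are all 1, so H_1 = Z.
  H_2: rank ker ∂_2 − rank ∂_3 = (6 − 6) − 0 = 0, and there is no ∂_3, so H_2 = 0.

As a check, the Euler characteristic is 6 − 12 + 6 = 0, which agrees with 1 − 1 + 0 = 0.

H_0 ≅ Z,  H_1 ≅ Z,  H_2 = 0.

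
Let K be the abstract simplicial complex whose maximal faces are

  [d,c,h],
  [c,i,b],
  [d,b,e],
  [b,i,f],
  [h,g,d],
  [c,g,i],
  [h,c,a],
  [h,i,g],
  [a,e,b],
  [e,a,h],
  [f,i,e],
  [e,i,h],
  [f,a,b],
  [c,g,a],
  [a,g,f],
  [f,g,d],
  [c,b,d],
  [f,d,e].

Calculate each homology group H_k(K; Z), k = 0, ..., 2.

H_0 = Z,  H_1 = Z × Z/2,  H_2 = 0.

Take the total order a < b < c < d < e < f < g < h < i on the vertex set. Then K (dimension 2) consists of the simplices:

  0-simplices (9): a, b, c, d, e, f, g, h, i
  1-simplices (27): ab, ac, ae, af, ag, ah, bc, bd, be, bf, bi, cd, cg, ch, ci, de, df, dg, dh, ef, eh, ei, fg, fi, gh, gi, hi
  2-simplices (18): abe, abf, acg, ach, aeh, afg, bcd, bci, bde, bfi, cdh, cgi, def, dfg, dgh, efi, ehi, ghi

giving chain groups C_0 ≅ Z^9, C_1 ≅ Z^27, C_2 ≅ Z^18.

The boundary map ∂_1: C_1 → C_0 sends each edge [p,q] (with p < q) to q − p. For instance
  ∂dh = h − d.
As a 9×27 matrix over Z this has rank 8, with invariant factors (1,1,1,1,1,1,1,1).

∂_2: C_2 → C_1 sends each 2-simplex [p,q,r] to [q,r] − [p,r] + [p,q]. For instance
  ∂abe = be − ae + ab,
  ∂bcd = cd − bd + bc.
The resulting 27×18 matrix has rank 18, and its Smith normal form has invariant factors (1,1,1,1,1,1,1,1,1,1,1,1,1,1,1,1,1,2).

Now H_k = ker ∂_k / im ∂_{k+1}, so:

  H_0: rank C_0 − rank ∂_1 = 9 − 8 = 1, and the invariant factors of ∂_1 are all 1, so H_0 = Z.
  H_1: rank ker ∂_1 − rank ∂_2 = (27 − 8) − 18 = 1, and ∂_2 has invariant factor 2 > 1, so H_1 = Z × Z/2.
  H_2: rank ker ∂_2 − rank ∂_3 = (18 − 18) − 0 = 0, and there is no ∂_3, so H_2 = 0.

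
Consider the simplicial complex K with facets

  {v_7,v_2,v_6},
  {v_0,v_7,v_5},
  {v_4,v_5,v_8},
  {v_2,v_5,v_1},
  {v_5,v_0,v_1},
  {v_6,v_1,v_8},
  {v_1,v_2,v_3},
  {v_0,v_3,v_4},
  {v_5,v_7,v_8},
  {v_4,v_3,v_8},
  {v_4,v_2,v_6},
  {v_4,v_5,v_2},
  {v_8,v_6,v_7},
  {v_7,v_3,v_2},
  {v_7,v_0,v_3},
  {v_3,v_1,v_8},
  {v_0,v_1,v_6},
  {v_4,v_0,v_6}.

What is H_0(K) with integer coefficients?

H_0 ≅ Z.

Take the total order v_0 < v_1 < v_2 < v_3 < v_4 < v_5 < v_6 < v_7 < v_8 on the vertex set. Then K (dimension 2) consists of the simplices:

  0-simplices (9): [v_0], [v_1], [v_2], [v_3], [v_4], [v_5], [v_6], [v_7], [v_8]
  1-simplices (27): (27 of them)
  2-simplices (18): (18 of them)

giving chain groups C_0 ≅ Z^9, C_1 ≅ Z^27, C_2 ≅ Z^18.

The boundary map ∂_1: C_1 → C_0 sends each edge [p,q] (with p < q) to q − p. For instance
  ∂[v_2,v_5] = [v_5] − [v_2].
The 9×27 boundary matrix has rank 8 and Smith normal form diag(1,1,1,1,1,1,1,1).

∂_2: C_2 → C_1 sends each 2-simplex [p,q,r] to [q,r] − [p,r] + [p,q]. For instance
  ∂[v_0,v_3,v_7] = [v_3,v_7] − [v_0,v_7] + [v_0,v_3],
  ∂[v_3,v_4,v_8] = [v_4,v_8] − [v_3,v_8] + [v_3,v_4].
The resulting 27×18 matrix has rank 17, and its Smith normal form has invariant factors (1,1,1,1,1,1,1,1,1,1,1,1,1,1,1,1,1).

Now H_k = ker ∂_k / im ∂_{k+1}, so:

  H_0: rank C_0 − rank ∂_1 = 9 − 8 = 1, and the invariant factors of ∂_1 are all 1, so H_0 ≅ Z.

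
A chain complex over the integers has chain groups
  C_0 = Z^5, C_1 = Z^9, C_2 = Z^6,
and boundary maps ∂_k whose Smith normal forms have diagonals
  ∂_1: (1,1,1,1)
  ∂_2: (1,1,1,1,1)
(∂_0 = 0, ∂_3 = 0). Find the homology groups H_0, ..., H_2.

H_0: b_0 = 5 − 0 − 4 = 1; torsion from ∂_1 factors > 1: none. So H_0 ≅ Z.
H_1: b_1 = 9 − 4 − 5 = 0; torsion from ∂_2 factors > 1: none. So H_1 ≅ 0.
H_2: b_2 = 6 − 5 − 0 = 1; torsion from ∂_3 factors > 1: none. So H_2 ≅ Z.

H_0 ≅ Z,  H_1 = 0,  H_2 ≅ Z.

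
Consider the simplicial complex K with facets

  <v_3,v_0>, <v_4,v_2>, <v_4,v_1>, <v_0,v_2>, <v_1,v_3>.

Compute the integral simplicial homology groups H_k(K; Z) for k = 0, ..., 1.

H_0 ≅ Z,  H_1 ≅ Z.

K has 5 vertices, 5 edges.
rank ∂_0 = 0, rank ∂_1 = 4 ⇒ b_0 = 5 − 0 − 4 = 1; all invariant factors of ∂_1 are 1 so no torsion. So H_0 ≅ Z.
rank ∂_1 = 4, rank ∂_2 = 0 ⇒ b_1 = 5 − 4 − 0 = 1. So H_1 ≅ Z.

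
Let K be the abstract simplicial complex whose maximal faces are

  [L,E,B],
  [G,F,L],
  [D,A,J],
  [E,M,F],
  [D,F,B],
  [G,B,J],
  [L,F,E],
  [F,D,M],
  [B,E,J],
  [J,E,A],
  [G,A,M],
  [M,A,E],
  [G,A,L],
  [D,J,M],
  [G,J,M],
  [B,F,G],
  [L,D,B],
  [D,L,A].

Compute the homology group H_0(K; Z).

Fix the vertex order A < B < D < E < F < G < J < L < M and write every simplex with vertices in increasing order. Then dim K = 2 and the simplices of K are:

  0-simplices (9): A, B, D, E, F, G, J, L, M
  1-simplices (27): AD, AE, AG, AJ, AL, AM, BD, BE, BF, BG, BJ, BL, DF, DJ, DL, DM, EF, EJ, EL, EM, FG, FL, FM, GJ, GL, GM, JM
  2-simplices (18): ADJ, ADL, AEJ, AEM, AGL, AGM, BDF, BDL, BEJ, BEL, BFG, BGJ, DFM, DJM, EFL, EFM, FGL, GJM

Hence C_0 ≅ Z^9, C_1 ≅ Z^27, C_2 ≅ Z^18.

∂_1: C_1 → C_0 maps an edge to its endpoints' difference, ∂[p,q] = q − p. For instance
  ∂DM = M − D.
The 9×27 boundary matrix has rank 8 and Smith normal form diag(1,1,1,1,1,1,1,1).

The boundary map ∂_2: C_2 → C_1 acts by ∂[p,q,r] = [q,r] − [p,r] + [p,q]. For instance
  ∂BEJ = EJ − BJ + BE,
  ∂DJM = JM − DM + DJ.
This gives a 27×18 integer matrix of rank 18; reducing to Smith normal form yields diagonal entries (1,1,1,1,1,1,1,1,1,1,1,1,1,1,1,1,1,2).

Now H_k = ker ∂_k / im ∂_{k+1}, so:

  H_0: rank C_0 − rank ∂_1 = 9 − 8 = 1, and the invariant factors of ∂_1 are all 1, so H_0 ≅ Z.

(K is a triangulation of the Klein bottle.)

H_0 ≅ Z.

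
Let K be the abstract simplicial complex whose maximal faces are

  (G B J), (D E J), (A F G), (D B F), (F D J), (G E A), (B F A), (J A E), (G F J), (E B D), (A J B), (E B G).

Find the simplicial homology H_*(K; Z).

H_0 = Z,  H_1 = Z_2,  H_2 = 0.

Order the vertices as A < B < D < E < F < G < J. Listing each simplex with vertices in this order, K has dimension 2 with simplices:

  0-simplices (7): A, B, D, E, F, G, J
  1-simplices (18): AB, AE, AF, AG, AJ, BD, BE, BF, BG, BJ, DE, DF, DJ, EG, EJ, FG, FJ, GJ
  2-simplices (12): ABF, ABJ, AEG, AEJ, AFG, BDE, BDF, BEG, BGJ, DEJ, DFJ, FGJ

Hence C_0 ≅ Z^7, C_1 ≅ Z^18, C_2 ≅ Z^12.

Boundary ∂_1: C_1 → C_0 maps an edge to its endpoints' difference, ∂[p,q] = q − p.
The 7×18 boundary matrix has rank 6 and Smith normal form diag(1,1,1,1,1,1).

The boundary map ∂_2: C_2 → C_1 sends each 2-simplex [p,q,r] to [q,r] − [p,r] + [p,q]. For instance
  ∂ABF = BF − AF + AB,
  ∂BGJ = GJ − BJ + BG.
The 18×12 boundary matrix has rank 12 and Smith normal form diag(1,1,1,1,1,1,1,1,1,1,1,2).

From H_k ≅ ker(∂_k) / im(∂_{k+1}) we obtain:

  H_0: rank C_0 − rank ∂_1 = 7 − 6 = 1, and the invariant factors of ∂_1 are all 1, so H_0 = Z.
  H_1: rank ker ∂_1 − rank ∂_2 = (18 − 6) − 12 = 0, and ∂_2 has invariant factor 2 > 1, so H_1 = Z_2.
  H_2: rank ker ∂_2 − rank ∂_3 = (12 − 12) − 0 = 0, and there is no ∂_3, so H_2 = 0.

(K is a triangulation of the real projective plane RP^2.)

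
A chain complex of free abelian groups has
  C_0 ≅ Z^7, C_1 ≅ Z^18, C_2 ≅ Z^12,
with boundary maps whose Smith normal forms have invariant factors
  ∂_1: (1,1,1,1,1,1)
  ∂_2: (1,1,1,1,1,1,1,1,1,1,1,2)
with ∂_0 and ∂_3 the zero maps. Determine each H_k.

H_0 = Z,  H_1 = Z/2,  H_2 = 0.

H_0: b_0 = 7 − 0 − 6 = 1; torsion from ∂_1 factors > 1: none. So H_0 = Z.
H_1: b_1 = 18 − 6 − 12 = 0; torsion from ∂_2 factors > 1: [2]. So H_1 = Z/2.
H_2: b_2 = 12 − 12 − 0 = 0; torsion from ∂_3 factors > 1: none. So H_2 = 0.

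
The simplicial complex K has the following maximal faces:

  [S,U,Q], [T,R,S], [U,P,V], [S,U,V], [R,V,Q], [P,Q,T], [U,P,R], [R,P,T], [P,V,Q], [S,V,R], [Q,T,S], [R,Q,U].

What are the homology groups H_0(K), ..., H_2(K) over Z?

Take the total order P < Q < R < S < T < U < V on the vertex set. Then K (dimension 2) consists of the simplices:

  0-simplices (7): P, Q, R, S, T, U, V
  1-simplices (18): PQ, PR, PT, PU, PV, QR, QS, QT, QU, QV, RS, RT, RU, RV, ST, SU, SV, UV
  2-simplices (12): PQT, PQV, PRT, PRU, PUV, QRU, QRV, QST, QSU, RST, RSV, SUV

giving chain groups C_0 ≅ Z^7, C_1 ≅ Z^18, C_2 ≅ Z^12.

Boundary ∂_1: C_1 → C_0 is given by ∂[p,q] = [q] − [p]. For instance
  ∂QU = U − Q.
As a 7×18 matrix over Z this has rank 6, with invariant factors (1,1,1,1,1,1).

∂_2: C_2 → C_1 acts by ∂[p,q,r] = [q,r] − [p,r] + [p,q]. For instance
  ∂PQT = QT − PT + PQ,
  ∂PUV = UV − PV + PU.
This gives a 18×12 integer matrix of rank 12; reducing to Smith normal form yields diagonal entries (1,1,1,1,1,1,1,1,1,1,1,2).

From H_k ≅ ker(∂_k) / im(∂_{k+1}) we obtain:

  H_0: rank C_0 − rank ∂_1 = 7 − 6 = 1, and the invariant factors of ∂_1 are all 1, so H_0 = Z.
  H_1: rank ker ∂_1 − rank ∂_2 = (18 − 6) − 12 = 0, and ∂_2 has invariant factor 2 > 1, so H_1 = Z/2.
  H_2: rank ker ∂_2 − rank ∂_3 = (12 − 12) − 0 = 0, and there is no ∂_3, so H_2 = 0.

(K is a triangulation of the real projective plane RP^2.)

H_0 ≅ Z,  H_1 ≅ Z/2,  H_2 = 0.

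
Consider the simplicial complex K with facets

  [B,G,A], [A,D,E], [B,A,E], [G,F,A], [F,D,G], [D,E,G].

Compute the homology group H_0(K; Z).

Take the total order A < B < D < E < F < G on the vertex set. Then K (dimension 2) consists of the simplices:

  0-simplices (6): A, B, D, E, F, G
  1-simplices (12): AB, AD, AE, AF, AG, BE, BG, DE, DF, DG, EG, FG
  2-simplices (6): ABE, ABG, ADE, AFG, DEG, DFG

Hence C_0 ≅ Z^6, C_1 ≅ Z^12, C_2 ≅ Z^6.

The boundary map ∂_1: C_1 → C_0 is given by ∂[p,q] = [q] − [p]. For instance
  ∂BG = G − B.
This gives a 6×12 integer matrix of rank 5; reducing to Smith normal form yields diagonal entries (1,1,1,1,1).

∂_2: C_2 → C_1 sends each 2-simplex [p,q,r] to [q,r] − [p,r] + [p,q]. For instance
  ∂DEG = EG − DG + DE,
  ∂DFG = FG − DG + DF.
The 12×6 boundary matrix has rank 6 and Smith normal form diag(1,1,1,1,1,1).

From H_k ≅ ker(∂_k) / im(∂_{k+1}) we obtain:

  H_0: rank C_0 − rank ∂_1 = 6 − 5 = 1, and the invariant factors of ∂_1 are all 1, so H_0 ≅ Z.

H_0 ≅ Z.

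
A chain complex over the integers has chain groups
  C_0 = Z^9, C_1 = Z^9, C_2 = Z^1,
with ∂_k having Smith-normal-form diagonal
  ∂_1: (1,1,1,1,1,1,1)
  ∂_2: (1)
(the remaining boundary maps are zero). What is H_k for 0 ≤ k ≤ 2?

H_0 ≅ Z^2,  H_1 ≅ Z,  H_2 = 0.

H_0: b_0 = 9 − 0 − 7 = 2; torsion from ∂_1 factors > 1: none. So H_0 ≅ Z^2.
H_1: b_1 = 9 − 7 − 1 = 1; torsion from ∂_2 factors > 1: none. So H_1 ≅ Z.
H_2: b_2 = 1 − 1 − 0 = 0; torsion from ∂_3 factors > 1: none. So H_2 ≅ 0.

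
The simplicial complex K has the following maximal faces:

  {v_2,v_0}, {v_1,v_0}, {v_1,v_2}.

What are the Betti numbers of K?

K has 3 vertices, 3 edges.
rank ∂_0 = 0, rank ∂_1 = 2 ⇒ b_0 = 3 − 0 − 2 = 1; all invariant factors of ∂_1 are 1 so no torsion. So H_0 ≅ Z.
rank ∂_1 = 2, rank ∂_2 = 0 ⇒ b_1 = 3 − 2 − 0 = 1. So H_1 ≅ Z.

b_0 = 1, b_1 = 1.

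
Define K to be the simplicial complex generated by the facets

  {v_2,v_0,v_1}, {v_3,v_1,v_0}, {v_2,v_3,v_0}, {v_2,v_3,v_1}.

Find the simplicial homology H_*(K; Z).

H_0 = Z,  H_1 = 0,  H_2 = Z.

Take the total order v_0 < v_1 < v_2 < v_3 on the vertex set. Then K (dimension 2) consists of the simplices:

  0-simplices (4): [v_0], [v_1], [v_2], [v_3]
  1-simplices (6): [v_0,v_1], [v_0,v_2], [v_0,v_3], [v_1,v_2], [v_1,v_3], [v_2,v_3]
  2-simplices (4): [v_0,v_1,v_2], [v_0,v_1,v_3], [v_0,v_2,v_3], [v_1,v_2,v_3]

giving chain groups C_0 ≅ Z^4, C_1 ≅ Z^6, C_2 ≅ Z^4.

∂_1: C_1 → C_0 maps an edge to its endpoints' difference, ∂[p,q] = q − p.
This gives a 4×6 integer matrix of rank 3; reducing to Smith normal form yields diagonal entries (1,1,1).

Boundary ∂_2: C_2 → C_1 sends each 2-simplex [p,q,r] to [q,r] − [p,r] + [p,q]. For instance
  ∂[v_0,v_1,v_2] = [v_1,v_2] − [v_0,v_2] + [v_0,v_1],
  ∂[v_0,v_1,v_3] = [v_1,v_3] − [v_0,v_3] + [v_0,v_1].
The resulting 6×4 matrix has rank 3, and its Smith normal form has invariant factors (1,1,1).

Reading off H_k = ker ∂_k / im ∂_{k+1}:

  H_0: rank C_0 − rank ∂_1 = 4 − 3 = 1, and the invariant factors of ∂_1 are all 1, so H_0 ≅ Z.
  H_1: rank ker ∂_1 − rank ∂_2 = (6 − 3) − 3 = 0, and the invariant factors of ∂_2 are all 1, so H_1 ≅ 0.
  H_2: rank ker ∂_2 − rank ∂_3 = (4 − 3) − 0 = 1, and there is no ∂_3, so H_2 ≅ Z.

As a check, the Euler characteristic is 4 − 6 + 4 = 2, which agrees with 1 − 0 + 1 = 2.
(K is a triangulation of the 2-sphere S^2.)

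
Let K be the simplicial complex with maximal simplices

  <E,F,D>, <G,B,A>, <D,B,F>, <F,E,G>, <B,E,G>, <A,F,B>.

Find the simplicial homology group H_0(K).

Take the total order A < B < D < E < F < G on the vertex set. Then K (dimension 2) consists of the simplices:

  0-simplices (6): A, B, D, E, F, G
  1-simplices (12): AB, AF, AG, BD, BE, BF, BG, DE, DF, EF, EG, FG
  2-simplices (6): ABF, ABG, BDF, BEG, DEF, EFG

Hence C_0 ≅ Z^6, C_1 ≅ Z^12, C_2 ≅ Z^6.

∂_1: C_1 → C_0 maps an edge to its endpoints' difference, ∂[p,q] = q − p. For instance
  ∂DE = E − D.
The resulting 6×12 matrix has rank 5, and its Smith normal form has invariant factors (1,1,1,1,1).

Boundary ∂_2: C_2 → C_1 acts by ∂[p,q,r] = [q,r] − [p,r] + [p,q]. For instance
  ∂BEG = EG − BG + BE,
  ∂DEF = EF − DF + DE.
The 12×6 boundary matrix has rank 6 and Smith normal form diag(1,1,1,1,1,1).

From H_k ≅ ker(∂_k) / im(∂_{k+1}) we obtain:

  H_0: rank C_0 − rank ∂_1 = 6 − 5 = 1, and the invariant factors of ∂_1 are all 1, so H_0 = Z.

H_0 ≅ Z.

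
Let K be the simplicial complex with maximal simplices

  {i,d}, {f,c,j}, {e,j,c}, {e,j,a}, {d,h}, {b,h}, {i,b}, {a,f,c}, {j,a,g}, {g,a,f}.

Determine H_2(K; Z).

H_2 = 0.

K has 10 vertices, 16 edges, 6 triangles.
rank ∂_2 = 6, rank ∂_3 = 0 ⇒ b_2 = 6 − 6 − 0 = 0. So H_2 ≅ 0.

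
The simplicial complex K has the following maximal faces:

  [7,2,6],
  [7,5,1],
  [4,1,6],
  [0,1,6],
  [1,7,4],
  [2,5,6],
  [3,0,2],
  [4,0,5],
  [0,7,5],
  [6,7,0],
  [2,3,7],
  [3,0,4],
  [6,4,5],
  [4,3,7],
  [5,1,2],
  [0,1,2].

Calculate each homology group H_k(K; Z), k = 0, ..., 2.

Fix the vertex order 0 < 1 < 2 < 3 < 4 < 5 < 6 < 7 and write every simplex with vertices in increasing order. Then dim K = 2 and the simplices of K are:

  0-simplices (8): [0], [1], [2], [3], [4], [5], [6], [7]
  1-simplices (24): (24 of them)
  2-simplices (16): [0,1,2], [0,1,6], [0,2,3], [0,3,4], [0,4,5], [0,5,7], [0,6,7], [1,2,5], [1,4,6], [1,4,7], [1,5,7], [2,3,7], [2,5,6], [2,6,7], [3,4,7], [4,5,6]

giving chain groups C_0 ≅ Z^8, C_1 ≅ Z^24, C_2 ≅ Z^16.

Boundary ∂_1: C_1 → C_0 is given by ∂[p,q] = [q] − [p].
The 8×24 boundary matrix has rank 7 and Smith normal form diag(1,1,1,1,1,1,1).

Boundary ∂_2: C_2 → C_1 sends each 2-simplex [p,q,r] to [q,r] − [p,r] + [p,q]. For instance
  ∂[0,5,7] = [5,7] − [0,7] + [0,5],
  ∂[2,5,6] = [5,6] − [2,6] + [2,5].
The 24×16 boundary matrix has rank 15 and Smith normal form diag(1,1,1,1,1,1,1,1,1,1,1,1,1,1,1).

Computing H_k = (kernel of ∂_k) / (image of ∂_{k+1}):

  H_0: rank C_0 − rank ∂_1 = 8 − 7 = 1, and the invariant factors of ∂_1 are all 1, so H_0 = Z.
  H_1: rank ker ∂_1 − rank ∂_2 = (24 − 7) − 15 = 2, and the invariant factors of ∂_2 are all 1, so H_1 = Z^2.
  H_2: rank ker ∂_2 − rank ∂_3 = (16 − 15) − 0 = 1, and there is no ∂_3, so H_2 = Z.

H_0 = Z,  H_1 = Z^2,  H_2 = Z.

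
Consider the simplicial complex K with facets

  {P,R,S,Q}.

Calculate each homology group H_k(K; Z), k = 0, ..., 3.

We work with the vertex ordering P < Q < R < S. The simplices of K, each written with vertices in increasing order, are:

  0-simplices (4): P, Q, R, S
  1-simplices (6): PQ, PR, PS, QR, QS, RS
  2-simplices (4): PQR, PQS, PRS, QRS
  3-simplices (1): PQRS

Hence C_0 ≅ Z^4, C_1 ≅ Z^6, C_2 ≅ Z^4, C_3 ≅ Z^1.

∂_1: C_1 → C_0 is given by ∂[p,q] = [q] − [p]. For instance
  ∂QR = R − Q.
This gives a 4×6 integer matrix of rank 3; reducing to Smith normal form yields diagonal entries (1,1,1).

Boundary ∂_2: C_2 → C_1 maps a triangle to the signed sum of its edges. For instance
  ∂QRS = RS − QS + QR,
  ∂PQS = QS − PS + PQ.
The resulting 6×4 matrix has rank 3, and its Smith normal form has invariant factors (1,1,1).

Boundary ∂_3: C_3 → C_2 sends each 3-simplex σ to the alternating sum Σ_i (−1)^i (σ with its i-th vertex removed). For instance
  ∂PQRS = QRS − PRS + PQS − PQR.
This gives a 4×1 integer matrix of rank 1; reducing to Smith normal form yields diagonal entries (1).

Reading off H_k = ker ∂_k / im ∂_{k+1}:

  H_0: rank C_0 − rank ∂_1 = 4 − 3 = 1, and the invariant factors of ∂_1 are all 1, so H_0 = Z.
  H_1: rank ker ∂_1 − rank ∂_2 = (6 − 3) − 3 = 0, and the invariant factors of ∂_2 are all 1, so H_1 = 0.
  H_2: rank ker ∂_2 − rank ∂_3 = (4 − 3) − 1 = 0, and the invariant factors of ∂_3 are all 1, so H_2 = 0.
  H_3: rank ker ∂_3 − rank ∂_4 = (1 − 1) − 0 = 0, and there is no ∂_4, so H_3 = 0.

As a check, the Euler characteristic is 4 − 6 + 4 − 1 = 1, which agrees with 1 − 0 + 0 − 0 = 1.
(K is a triangulation of the 3-simplex.)

H_0 = Z,  H_1 = 0,  H_2 = 0,  H_3 = 0.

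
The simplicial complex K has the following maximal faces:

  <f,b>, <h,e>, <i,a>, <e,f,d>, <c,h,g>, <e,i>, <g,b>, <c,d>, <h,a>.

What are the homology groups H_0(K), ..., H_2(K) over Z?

Fix the vertex order a < b < c < d < e < f < g < h < i and write every simplex with vertices in increasing order. Then dim K = 2 and the simplices of K are:

  0-simplices (9): a, b, c, d, e, f, g, h, i
  1-simplices (13): ah, ai, bf, bg, cd, cg, ch, de, df, ef, eh, ei, gh
  2-simplices (2): cgh, def

giving chain groups C_0 ≅ Z^9, C_1 ≅ Z^13, C_2 ≅ Z^2.

∂_1: C_1 → C_0 maps an edge to its endpoints' difference, ∂[p,q] = q − p.
The resulting 9×13 matrix has rank 8, and its Smith normal form has invariant factors (1,1,1,1,1,1,1,1).

The boundary map ∂_2: C_2 → C_1 acts by ∂[p,q,r] = [q,r] − [p,r] + [p,q]. For instance
  ∂def = ef − df + de,
  ∂cgh = gh − ch + cg.
This gives a 13×2 integer matrix of rank 2; reducing to Smith normal form yields diagonal entries (1,1).

Reading off H_k = ker ∂_k / im ∂_{k+1}:

  H_0: rank C_0 − rank ∂_1 = 9 − 8 = 1, and the invariant factors of ∂_1 are all 1, so H_0 = Z.
  H_1: rank ker ∂_1 − rank ∂_2 = (13 − 8) − 2 = 3, and the invariant factors of ∂_2 are all 1, so H_1 = Z^3.
  H_2: rank ker ∂_2 − rank ∂_3 = (2 − 2) − 0 = 0, and there is no ∂_3, so H_2 = 0.

As a check, the Euler characteristic is 9 − 13 + 2 = -2, which agrees with 1 − 3 + 0 = -2.

H_0 = Z,  H_1 = Z^3,  H_2 = 0.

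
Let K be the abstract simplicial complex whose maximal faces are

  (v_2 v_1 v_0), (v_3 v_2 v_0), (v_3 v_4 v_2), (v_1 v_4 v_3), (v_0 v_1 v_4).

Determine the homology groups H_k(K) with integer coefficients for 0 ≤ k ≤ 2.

H_0 ≅ Z,  H_1 ≅ Z,  H_2 = 0.

Order the vertices as v_0 < v_1 < v_2 < v_3 < v_4. Listing each simplex with vertices in this order, K has dimension 2 with simplices:

  0-simplices (5): [v_0], [v_1], [v_2], [v_3], [v_4]
  1-simplices (10): [v_0,v_1], [v_0,v_2], [v_0,v_3], [v_0,v_4], [v_1,v_2], [v_1,v_3], [v_1,v_4], [v_2,v_3], [v_2,v_4], [v_3,v_4]
  2-simplices (5): [v_0,v_1,v_2], [v_0,v_1,v_4], [v_0,v_2,v_3], [v_1,v_3,v_4], [v_2,v_3,v_4]

Hence C_0 ≅ Z^5, C_1 ≅ Z^10, C_2 ≅ Z^5.

∂_1: C_1 → C_0 sends each edge [p,q] (with p < q) to q − p. For instance
  ∂[v_2,v_4] = [v_4] − [v_2].
As a 5×10 matrix over Z this has rank 4, with invariant factors (1,1,1,1).

The boundary map ∂_2: C_2 → C_1 sends each 2-simplex [p,q,r] to [q,r] − [p,r] + [p,q]. For instance
  ∂[v_2,v_3,v_4] = [v_3,v_4] − [v_2,v_4] + [v_2,v_3],
  ∂[v_0,v_1,v_4] = [v_1,v_4] − [v_0,v_4] + [v_0,v_1].
This gives a 10×5 integer matrix of rank 5; reducing to Smith normal form yields diagonal entries (1,1,1,1,1).

Now H_k = ker ∂_k / im ∂_{k+1}, so:

  H_0: rank C_0 − rank ∂_1 = 5 − 4 = 1, and the invariant factors of ∂_1 are all 1, so H_0 ≅ Z.
  H_1: rank ker ∂_1 − rank ∂_2 = (10 − 4) − 5 = 1, and the invariant factors of ∂_2 are all 1, so H_1 ≅ Z.
  H_2: rank ker ∂_2 − rank ∂_3 = (5 − 5) − 0 = 0, and there is no ∂_3, so H_2 ≅ 0.

As a check, the Euler characteristic is 5 − 10 + 5 = 0, which agrees with 1 − 1 + 0 = 0.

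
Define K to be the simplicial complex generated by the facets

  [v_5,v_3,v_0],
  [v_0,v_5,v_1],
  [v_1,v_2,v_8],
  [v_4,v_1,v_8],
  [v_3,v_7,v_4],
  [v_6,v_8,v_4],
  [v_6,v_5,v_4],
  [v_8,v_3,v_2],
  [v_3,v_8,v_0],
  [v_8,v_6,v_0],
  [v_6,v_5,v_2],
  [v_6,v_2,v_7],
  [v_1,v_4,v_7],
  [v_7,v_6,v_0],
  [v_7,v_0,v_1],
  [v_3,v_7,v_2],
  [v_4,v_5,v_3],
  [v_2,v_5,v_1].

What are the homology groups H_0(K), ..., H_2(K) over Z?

H_0 = Z,  H_1 = Z^2,  H_2 = Z.

Order the vertices as v_0 < v_1 < v_2 < v_3 < v_4 < v_5 < v_6 < v_7 < v_8. Listing each simplex with vertices in this order, K has dimension 2 with simplices:

  0-simplices (9): [v_0], [v_1], [v_2], [v_3], [v_4], [v_5], [v_6], [v_7], [v_8]
  1-simplices (27): (27 of them)
  2-simplices (18): (18 of them)

giving chain groups C_0 ≅ Z^9, C_1 ≅ Z^27, C_2 ≅ Z^18.

Boundary ∂_1: C_1 → C_0 is given by ∂[p,q] = [q] − [p].
The 9×27 boundary matrix has rank 8 and Smith normal form diag(1,1,1,1,1,1,1,1).

Boundary ∂_2: C_2 → C_1 sends each 2-simplex [p,q,r] to [q,r] − [p,r] + [p,q]. For instance
  ∂[v_0,v_1,v_7] = [v_1,v_7] − [v_0,v_7] + [v_0,v_1],
  ∂[v_0,v_3,v_8] = [v_3,v_8] − [v_0,v_8] + [v_0,v_3].
The 27×18 boundary matrix has rank 17 and Smith normal form diag(1,1,1,1,1,1,1,1,1,1,1,1,1,1,1,1,1).

Computing H_k = (kernel of ∂_k) / (image of ∂_{k+1}):

  H_0: rank C_0 − rank ∂_1 = 9 − 8 = 1, and the invariant factors of ∂_1 are all 1, so H_0 = Z.
  H_1: rank ker ∂_1 − rank ∂_2 = (27 − 8) − 17 = 2, and the invariant factors of ∂_2 are all 1, so H_1 = Z^2.
  H_2: rank ker ∂_2 − rank ∂_3 = (18 − 17) − 0 = 1, and there is no ∂_3, so H_2 = Z.

As a check, the Euler characteristic is 9 − 27 + 18 = 0, which agrees with 1 − 2 + 1 = 0.
(K is a triangulation of the torus T^2.)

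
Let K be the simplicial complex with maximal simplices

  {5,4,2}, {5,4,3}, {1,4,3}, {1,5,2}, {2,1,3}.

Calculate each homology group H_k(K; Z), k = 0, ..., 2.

H_0 = Z,  H_1 = Z,  H_2 = 0.

We work with the vertex ordering 1 < 2 < 3 < 4 < 5. The simplices of K, each written with vertices in increasing order, are:

  0-simplices (5): [1], [2], [3], [4], [5]
  1-simplices (10): [1,2], [1,3], [1,4], [1,5], [2,3], [2,4], [2,5], [3,4], [3,5], [4,5]
  2-simplices (5): [1,2,3], [1,2,5], [1,3,4], [2,4,5], [3,4,5]

giving chain groups C_0 ≅ Z^5, C_1 ≅ Z^10, C_2 ≅ Z^5.

Boundary ∂_1: C_1 → C_0 sends each edge [p,q] (with p < q) to q − p.
The resulting 5×10 matrix has rank 4, and its Smith normal form has invariant factors (1,1,1,1).

∂_2: C_2 → C_1 sends each 2-simplex [p,q,r] to [q,r] − [p,r] + [p,q]. For instance
  ∂[1,2,5] = [2,5] − [1,5] + [1,2],
  ∂[2,4,5] = [4,5] − [2,5] + [2,4].
This gives a 10×5 integer matrix of rank 5; reducing to Smith normal form yields diagonal entries (1,1,1,1,1).

Reading off H_k = ker ∂_k / im ∂_{k+1}:

  H_0: rank C_0 − rank ∂_1 = 5 − 4 = 1, and the invariant factors of ∂_1 are all 1, so H_0 = Z.
  H_1: rank ker ∂_1 − rank ∂_2 = (10 − 4) − 5 = 1, and the invariant factors of ∂_2 are all 1, so H_1 = Z.
  H_2: rank ker ∂_2 − rank ∂_3 = (5 − 5) − 0 = 0, and there is no ∂_3, so H_2 = 0.

As a check, the Euler characteristic is 5 − 10 + 5 = 0, which agrees with 1 − 1 + 0 = 0.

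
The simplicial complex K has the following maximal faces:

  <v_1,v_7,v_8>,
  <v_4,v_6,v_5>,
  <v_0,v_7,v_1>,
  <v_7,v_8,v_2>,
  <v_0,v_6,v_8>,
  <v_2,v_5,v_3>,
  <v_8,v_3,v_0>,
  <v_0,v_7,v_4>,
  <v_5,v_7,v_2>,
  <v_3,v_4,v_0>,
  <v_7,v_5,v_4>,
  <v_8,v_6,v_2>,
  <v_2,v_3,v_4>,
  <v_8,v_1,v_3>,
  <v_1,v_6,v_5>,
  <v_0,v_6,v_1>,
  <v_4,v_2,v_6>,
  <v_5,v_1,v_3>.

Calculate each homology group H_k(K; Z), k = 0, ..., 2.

H_0 = Z,  H_1 = Z ⊕ Z/2,  H_2 = 0.

Fix the vertex order v_0 < v_1 < v_2 < v_3 < v_4 < v_5 < v_6 < v_7 < v_8 and write every simplex with vertices in increasing order. Then dim K = 2 and the simplices of K are:

  0-simplices (9): [v_0], [v_1], [v_2], [v_3], [v_4], [v_5], [v_6], [v_7], [v_8]
  1-simplices (27): (27 of them)
  2-simplices (18): (18 of them)

giving chain groups C_0 ≅ Z^9, C_1 ≅ Z^27, C_2 ≅ Z^18.

∂_1: C_1 → C_0 is given by ∂[p,q] = [q] − [p]. For instance
  ∂[v_2,v_3] = [v_3] − [v_2].
The resulting 9×27 matrix has rank 8, and its Smith normal form has invariant factors (1,1,1,1,1,1,1,1).

∂_2: C_2 → C_1 sends each 2-simplex [p,q,r] to [q,r] − [p,r] + [p,q]. For instance
  ∂[v_4,v_5,v_7] = [v_5,v_7] − [v_4,v_7] + [v_4,v_5],
  ∂[v_2,v_6,v_8] = [v_6,v_8] − [v_2,v_8] + [v_2,v_6].
The resulting 27×18 matrix has rank 18, and its Smith normal form has invariant factors (1,1,1,1,1,1,1,1,1,1,1,1,1,1,1,1,1,2).

Reading off H_k = ker ∂_k / im ∂_{k+1}:

  H_0: rank C_0 − rank ∂_1 = 9 − 8 = 1, and the invariant factors of ∂_1 are all 1, so H_0 ≅ Z.
  H_1: rank ker ∂_1 − rank ∂_2 = (27 − 8) − 18 = 1, and ∂_2 has invariant factor 2 > 1, so H_1 ≅ Z ⊕ Z/2.
  H_2: rank ker ∂_2 − rank ∂_3 = (18 − 18) − 0 = 0, and there is no ∂_3, so H_2 ≅ 0.

(K is a triangulation of the Klein bottle.)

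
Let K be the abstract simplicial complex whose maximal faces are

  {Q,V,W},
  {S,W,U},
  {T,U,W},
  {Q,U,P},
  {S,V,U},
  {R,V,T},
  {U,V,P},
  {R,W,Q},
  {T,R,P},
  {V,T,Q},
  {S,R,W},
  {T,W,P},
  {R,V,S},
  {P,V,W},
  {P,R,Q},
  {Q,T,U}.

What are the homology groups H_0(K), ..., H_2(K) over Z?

K has 8 vertices, 24 edges, 16 triangles.
rank ∂_0 = 0, rank ∂_1 = 7 ⇒ b_0 = 8 − 0 − 7 = 1; all invariant factors of ∂_1 are 1 so no torsion. So H_0 = Z.
rank ∂_1 = 7, rank ∂_2 = 15 ⇒ b_1 = 24 − 7 − 15 = 2; all invariant factors of ∂_2 are 1 so no torsion. So H_1 = Z^2.
rank ∂_2 = 15, rank ∂_3 = 0 ⇒ b_2 = 16 − 15 − 0 = 1. So H_2 = Z.

H_0 = Z,  H_1 = Z^2,  H_2 = Z.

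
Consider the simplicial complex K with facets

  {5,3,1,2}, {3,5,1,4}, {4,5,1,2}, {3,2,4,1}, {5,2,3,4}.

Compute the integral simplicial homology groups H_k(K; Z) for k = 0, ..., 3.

H_0 ≅ Z,  H_1 = 0,  H_2 = 0,  H_3 ≅ Z.

Order the vertices as 1 < 2 < 3 < 4 < 5. Listing each simplex with vertices in this order, K has dimension 3 with simplices:

  0-simplices (5): [1], [2], [3], [4], [5]
  1-simplices (10): [1,2], [1,3], [1,4], [1,5], [2,3], [2,4], [2,5], [3,4], [3,5], [4,5]
  2-simplices (10): [1,2,3], [1,2,4], [1,2,5], [1,3,4], [1,3,5], [1,4,5], [2,3,4], [2,3,5], [2,4,5], [3,4,5]
  3-simplices (5): [1,2,3,4], [1,2,3,5], [1,2,4,5], [1,3,4,5], [2,3,4,5]

Hence C_0 ≅ Z^5, C_1 ≅ Z^10, C_2 ≅ Z^10, C_3 ≅ Z^5.

The boundary map ∂_1: C_1 → C_0 sends each edge [p,q] (with p < q) to q − p. For instance
  ∂[2,5] = [5] − [2].
The 5×10 boundary matrix has rank 4 and Smith normal form diag(1,1,1,1).

∂_2: C_2 → C_1 sends each 2-simplex [p,q,r] to [q,r] − [p,r] + [p,q]. For instance
  ∂[2,3,5] = [3,5] − [2,5] + [2,3],
  ∂[1,2,4] = [2,4] − [1,4] + [1,2].
The resulting 10×10 matrix has rank 6, and its Smith normal form has invariant factors (1,1,1,1,1,1).

Boundary ∂_3: C_3 → C_2 sends each 3-simplex σ to the alternating sum Σ_i (−1)^i (σ with its i-th vertex removed). For instance
  ∂[1,2,3,4] = [2,3,4] − [1,3,4] + [1,2,4] − [1,2,3],
  ∂[1,3,4,5] = [3,4,5] − [1,4,5] + [1,3,5] − [1,3,4].
As a 10×5 matrix over Z this has rank 4, with invariant factors (1,1,1,1).

From H_k ≅ ker(∂_k) / im(∂_{k+1}) we obtain:

  H_0: rank C_0 − rank ∂_1 = 5 − 4 = 1, and the invariant factors of ∂_1 are all 1, so H_0 = Z.
  H_1: rank ker ∂_1 − rank ∂_2 = (10 − 4) − 6 = 0, and the invariant factors of ∂_2 are all 1, so H_1 = 0.
  H_2: rank ker ∂_2 − rank ∂_3 = (10 − 6) − 4 = 0, and the invariant factors of ∂_3 are all 1, so H_2 = 0.
  H_3: rank ker ∂_3 − rank ∂_4 = (5 − 4) − 0 = 1, and there is no ∂_4, so H_3 = Z.

As a check, the Euler characteristic is 5 − 10 + 10 − 5 = 0, which agrees with 1 − 0 + 0 − 1 = 0.
(K is a triangulation of the 3-sphere S^3.)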